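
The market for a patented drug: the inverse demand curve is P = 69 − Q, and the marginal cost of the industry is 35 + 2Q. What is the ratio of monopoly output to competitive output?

Monopoly sets MR = MC: 69 − 2Q = 35 + 2Q ⇒ Q = 8.5, P = 69 − 8.5 = 60.5.
Under competition P = MC: 69 − Q = 35 + 2Q ⇒ Q = 34/3, P = 173/3.
Ratio Q_m/Q_c = 8.5/(34/3) = 0.75.

Q_m/Q_c = 0.75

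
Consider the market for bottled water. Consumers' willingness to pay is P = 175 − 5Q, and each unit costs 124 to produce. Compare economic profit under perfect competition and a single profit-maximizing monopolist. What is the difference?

π rises by 130.05

Under competition P = MC = 124, so Q = (175 − 124)/5 = 10.2.
Profit = (124 − 124)·10.2 = 0.
The monopolist equates marginal revenue to marginal cost: 175 − 10Q = 124, so Q = 5.1. From demand, P = 149.5.
Profit = (149.5 − 124)·5.1 = 130.05.
Change in economic profit: 130.05 − 0 = 130.05.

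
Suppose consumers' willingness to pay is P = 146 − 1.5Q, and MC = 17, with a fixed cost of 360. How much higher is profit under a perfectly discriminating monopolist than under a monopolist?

The monopolist equates marginal revenue to marginal cost: 146 − 3Q = 17, so Q = 43. From demand, P = 81.5.
Profit = (81.5 − 17)·43 − 360 = 2413.5.
Under first-degree price discrimination the firm charges each unit its demand price and produces up to where P = MC, i.e. Q = 86. Consumer surplus is zero; producer surplus equals total surplus.
PS equals the full surplus area, 5547. Profit = 5547 − 360 = 5187.
Change in profit: 5187 − 2413.5 = 2773.5.

Profit rises by 2773.5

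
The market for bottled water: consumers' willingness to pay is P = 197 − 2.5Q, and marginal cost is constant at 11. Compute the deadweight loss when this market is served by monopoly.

Under competition P = MC = 11, so Q = (197 − 11)/2.5 = 74.4.
A monopolist chooses Q where MR = MC. MR = 197 − 5Q; setting this equal to 11 gives Q = 37.2 and P = 104.
DWL is the triangle between Q = 37.2 and Q = 74.4: ½·(74.4 − 37.2)·(104 − 11) = 1729.8.

DWL = 1729.8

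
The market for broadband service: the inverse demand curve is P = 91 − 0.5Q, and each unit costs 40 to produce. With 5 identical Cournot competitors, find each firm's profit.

π_i = 144.5

Cournot with 5 identical firms: the symmetric best-response condition is 91 − 3q = 40. Each firm produces q = 17, total output Q = 85, price P = 48.5.
Each firm's profit = (48.5 − 40)·17 = 144.5.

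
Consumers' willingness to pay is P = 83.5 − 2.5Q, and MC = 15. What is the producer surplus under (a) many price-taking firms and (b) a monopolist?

Competition: PS = 0; Monopoly: PS = 469.225

Perfect competition: P = MC = 15, so 83.5 − 2.5Q = 15 and Q = 27.4.
PS = (15 − 15)·27.4 = 0.
A monopolist chooses Q where MR = MC. MR = 83.5 − 5Q; setting this equal to 15 gives Q = 13.7 and P = 49.25.
PS = (49.25 − 15)·13.7 = 469.225.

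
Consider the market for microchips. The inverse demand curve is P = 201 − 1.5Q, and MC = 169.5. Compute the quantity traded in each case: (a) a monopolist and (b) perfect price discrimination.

Monopoly sets MR = MC: 201 − 3Q = 169.5 ⇒ Q = 10.5, P = 201 − 1.5·10.5 = 185.25.
Under first-degree price discrimination the firm charges each unit its demand price and produces up to where P = MC, i.e. Q = 21. Consumer surplus is zero; producer surplus equals total surplus.

Monopoly: Q = 10.5; Perfect PD: Q = 21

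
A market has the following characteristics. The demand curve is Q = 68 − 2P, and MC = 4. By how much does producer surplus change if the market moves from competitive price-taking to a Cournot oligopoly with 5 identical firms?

PS rises by 250

Inverting demand: P = 34 − 0.5Q.
Competitive firms price at marginal cost: P = 4, giving Q = 60.
PS = (4 − 4)·60 = 0.
With 5 symmetric Cournot firms, each firm's FOC gives 34 − 3q = 4, so q = 10, Q = 5·10 = 50, and P = 9.
PS = (9 − 4)·50 = 250.
Change in producer surplus: 250 − 0 = 250.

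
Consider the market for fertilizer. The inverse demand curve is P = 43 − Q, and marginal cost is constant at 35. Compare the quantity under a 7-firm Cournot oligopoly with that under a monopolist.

In a 7-firm Cournot equilibrium, symmetry and the first-order condition give q = (43 − 35)/(8) = 1. So Q = 7 and P = 36.
A monopolist chooses Q where MR = MC. MR = 43 − 2Q; setting this equal to 35 gives Q = 4 and P = 39.

Cournot: Q = 7; Monopoly: Q = 4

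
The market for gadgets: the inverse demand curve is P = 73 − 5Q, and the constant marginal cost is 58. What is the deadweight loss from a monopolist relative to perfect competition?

DWL = 5.625

Competitive firms price at marginal cost: P = 58, giving Q = 3.
The monopolist equates marginal revenue to marginal cost: 73 − 10Q = 58, so Q = 1.5. From demand, P = 65.5.
DWL is the triangle between Q = 1.5 and Q = 3: ½·(3 − 1.5)·(65.5 − 58) = 5.625.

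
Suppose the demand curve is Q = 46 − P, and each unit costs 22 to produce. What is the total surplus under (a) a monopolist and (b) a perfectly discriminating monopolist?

Monopoly: TS = 216; Perfect PD: TS = 288

Inverting demand: P = 46 − Q.
Monopoly sets MR = MC: 46 − 2Q = 22 ⇒ Q = 12, P = 46 − 12 = 34.
CS = ½·(46 − 34)·12 = 72; PS = (34 − 22)·12 = 144; TS = 216.
Under first-degree price discrimination the firm charges each unit its demand price and produces up to where P = MC, i.e. Q = 24. Consumer surplus is zero; producer surplus equals total surplus.
TS = 288 (equal to competitive TS).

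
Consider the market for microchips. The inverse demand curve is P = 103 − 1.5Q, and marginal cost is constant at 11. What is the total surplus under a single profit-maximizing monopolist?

TS = 2116

A monopolist chooses Q where MR = MC. MR = 103 − 3Q; setting this equal to 11 gives Q = 92/3 and P = 57.
CS = ½·(103 − 57)·92/3 = 2116/3; PS = (57 − 11)·92/3 = 4232/3; TS = 2116.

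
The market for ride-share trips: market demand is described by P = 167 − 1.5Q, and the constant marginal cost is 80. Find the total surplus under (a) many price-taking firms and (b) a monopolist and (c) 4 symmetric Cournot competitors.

Competition: TS = 2523; Monopoly: TS = 1892.25; Cournot: TS = 2422.08

Competitive firms price at marginal cost: P = 80, giving Q = 58.
CS = ½·(167 − 80)·58 = 2523; PS = (80 − 80)·58 = 0; TS = 2523.
The monopolist equates marginal revenue to marginal cost: 167 − 3Q = 80, so Q = 29. From demand, P = 123.5.
CS = ½·(167 − 123.5)·29 = 630.75; PS = (123.5 − 80)·29 = 1261.5; TS = 1892.25.
In a 4-firm Cournot equilibrium, symmetry and the first-order condition give q = (167 − 80)/(7.5) = 11.6. So Q = 46.4 and P = 97.4.
CS = ½·(167 − 97.4)·46.4 = 1614.72; PS = (97.4 − 80)·46.4 = 807.36; TS = 2422.08.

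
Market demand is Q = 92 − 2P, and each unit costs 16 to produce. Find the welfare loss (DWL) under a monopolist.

DWL = 225

Inverting demand: P = 46 − 0.5Q.
Perfect competition: P = MC = 16, so 46 − 0.5Q = 16 and Q = 60.
The monopolist equates marginal revenue to marginal cost: 46 − Q = 16, so Q = 30. From demand, P = 31.
DWL is the triangle between Q = 30 and Q = 60: ½·(60 − 30)·(31 − 16) = 225.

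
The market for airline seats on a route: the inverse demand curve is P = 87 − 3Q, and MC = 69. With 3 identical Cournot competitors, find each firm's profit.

π_i = 6.75

In a 3-firm Cournot equilibrium, symmetry and the first-order condition give q = (87 − 69)/(12) = 1.5. So Q = 4.5 and P = 73.5.
Each firm's profit = (73.5 − 69)·1.5 = 6.75.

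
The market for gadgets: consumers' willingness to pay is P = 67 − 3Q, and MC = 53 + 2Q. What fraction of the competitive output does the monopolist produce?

Q_m/Q_c = 0.625

A monopolist chooses Q where MR = MC. MR = 67 − 6Q; setting this equal to 53 + 2Q gives Q = 1.75 and P = 61.75.
Competitive equilibrium sets price equal to marginal cost: 67 − 3Q = 53 + 2Q, so Q = 2.8 and P = 58.6.
Ratio Q_m/Q_c = 1.75/2.8 = 0.625.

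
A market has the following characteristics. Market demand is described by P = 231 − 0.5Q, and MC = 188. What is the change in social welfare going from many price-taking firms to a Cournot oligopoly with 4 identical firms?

TS falls by 73.96

Perfect competition: P = MC = 188, so 231 − 0.5Q = 188 and Q = 86.
CS = ½·(231 − 188)·86 = 1849; PS = (188 − 188)·86 = 0; TS = 1849.
In a 4-firm Cournot equilibrium, symmetry and the first-order condition give q = (231 − 188)/(2.5) = 17.2. So Q = 68.8 and P = 196.6.
CS = ½·(231 − 196.6)·68.8 = 1183.36; PS = (196.6 − 188)·68.8 = 591.68; TS = 1775.04.
Change in social welfare: 1775.04 − 1849 = −73.96.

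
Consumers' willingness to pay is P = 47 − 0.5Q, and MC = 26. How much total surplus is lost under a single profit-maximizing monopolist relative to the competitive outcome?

Perfect competition: P = MC = 26, so 47 − 0.5Q = 26 and Q = 42.
Monopoly sets MR = MC: 47 − Q = 26 ⇒ Q = 21, P = 47 − 0.5·21 = 36.5.
DWL is the triangle between Q = 21 and Q = 42: ½·(42 − 21)·(36.5 − 26) = 110.25.

DWL = 110.25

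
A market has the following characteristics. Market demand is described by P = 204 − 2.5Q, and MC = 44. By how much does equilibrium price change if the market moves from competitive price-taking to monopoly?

P rises by 80

Competitive firms price at marginal cost: P = 44, giving Q = 64.
The monopolist equates marginal revenue to marginal cost: 204 − 5Q = 44, so Q = 32. From demand, P = 124.
Change in equilibrium price: 124 − 44 = 80.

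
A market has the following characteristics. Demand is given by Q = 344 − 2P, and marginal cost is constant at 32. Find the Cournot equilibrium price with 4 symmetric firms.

P = 60

Inverting demand: P = 172 − 0.5Q.
In a 4-firm Cournot equilibrium, symmetry and the first-order condition give q = (172 − 32)/(2.5) = 56. So Q = 224 and P = 60.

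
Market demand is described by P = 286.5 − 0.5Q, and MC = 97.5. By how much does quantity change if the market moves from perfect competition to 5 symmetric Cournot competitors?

Quantity falls by 63

Competitive firms price at marginal cost: P = 97.5, giving Q = 378.
With 5 symmetric Cournot firms, each firm's FOC gives 286.5 − 3q = 97.5, so q = 63, Q = 5·63 = 315, and P = 129.
Change in quantity: 315 − 378 = −63.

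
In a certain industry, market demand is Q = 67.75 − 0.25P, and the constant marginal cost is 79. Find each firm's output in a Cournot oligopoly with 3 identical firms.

q_i = 12

Inverting demand: P = 271 − 4Q.
With 3 symmetric Cournot firms, each firm's FOC gives 271 − 16q = 79, so q = 12, Q = 3·12 = 36, and P = 127.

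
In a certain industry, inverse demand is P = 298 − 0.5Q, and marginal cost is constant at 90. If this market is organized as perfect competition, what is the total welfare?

TS = 43264

Perfect competition: P = MC = 90, so 298 − 0.5Q = 90 and Q = 416.
CS = ½·(298 − 90)·416 = 43264; PS = (90 − 90)·416 = 0; TS = 43264.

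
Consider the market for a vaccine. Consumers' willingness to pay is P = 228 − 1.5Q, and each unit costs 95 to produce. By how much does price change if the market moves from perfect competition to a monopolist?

P rises by 66.5

Under competition P = MC = 95, so Q = (228 − 95)/1.5 = 266/3.
A monopolist chooses Q where MR = MC. MR = 228 − 3Q; setting this equal to 95 gives Q = 133/3 and P = 161.5.
Change in price: 161.5 − 95 = 66.5.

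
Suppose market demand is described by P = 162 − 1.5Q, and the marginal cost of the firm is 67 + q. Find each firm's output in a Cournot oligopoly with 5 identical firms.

With 5 symmetric Cournot firms, each firm's FOC gives 162 − 9q = 67 + q, so q = 9.5, Q = 5·9.5 = 47.5, and P = 90.75.

q_i = 9.5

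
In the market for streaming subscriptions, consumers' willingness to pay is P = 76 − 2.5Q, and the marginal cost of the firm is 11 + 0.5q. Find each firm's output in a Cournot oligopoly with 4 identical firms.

q_i = 5

Cournot with 4 identical firms: the symmetric best-response condition is 76 − 12.5q = 11 + 0.5q. Each firm produces q = 5, total output Q = 20, price P = 26.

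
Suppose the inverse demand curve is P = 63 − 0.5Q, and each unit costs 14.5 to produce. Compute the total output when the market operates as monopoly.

Q = 48.5

A monopolist chooses Q where MR = MC. MR = 63 − Q; setting this equal to 14.5 gives Q = 48.5 and P = 38.75.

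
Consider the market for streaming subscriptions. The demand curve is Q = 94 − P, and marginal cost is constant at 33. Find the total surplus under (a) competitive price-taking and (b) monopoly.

Competition: TS = 1860.5; Monopoly: TS = 1395.375

Inverting demand: P = 94 − Q.
Perfect competition: P = MC = 33, so 94 − Q = 33 and Q = 61.
CS = ½·(94 − 33)·61 = 1860.5; PS = (33 − 33)·61 = 0; TS = 1860.5.
The monopolist equates marginal revenue to marginal cost: 94 − 2Q = 33, so Q = 30.5. From demand, P = 63.5.
CS = ½·(94 − 63.5)·30.5 = 465.125; PS = (63.5 − 33)·30.5 = 930.25; TS = 1395.375.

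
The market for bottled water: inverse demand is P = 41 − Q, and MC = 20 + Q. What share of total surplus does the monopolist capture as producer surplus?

PS/TS = 0.75

The monopolist equates marginal revenue to marginal cost: 41 − 2Q = 20 + Q, so Q = 7. From demand, P = 34.
CS = ½·(41 − 34)·7 = 24.5.
PS = P·Q − VC(Q) = 34·7 − (20·7 + ½·1·7²) = 73.5.
Share captured = PS/TS = 73.5/98 = 0.75.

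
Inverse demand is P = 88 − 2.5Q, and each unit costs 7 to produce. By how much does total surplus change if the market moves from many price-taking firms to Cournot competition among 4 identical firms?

Under competition P = MC = 7, so Q = (88 − 7)/2.5 = 32.4.
CS = ½·(88 − 7)·32.4 = 1312.2; PS = (7 − 7)·32.4 = 0; TS = 1312.2.
Cournot with 4 identical firms: the symmetric best-response condition is 88 − 12.5q = 7. Each firm produces q = 6.48, total output Q = 25.92, price P = 23.2.
CS = ½·(88 − 23.2)·25.92 = 839.808; PS = (23.2 − 7)·25.92 = 419.904; TS = 1259.712.
Change in total surplus: 1259.712 − 1312.2 = −52.488.

Total surplus falls by 52.488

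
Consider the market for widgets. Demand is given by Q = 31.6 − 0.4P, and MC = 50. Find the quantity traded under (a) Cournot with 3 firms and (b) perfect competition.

Cournot: Q = 8.7; Competition: Q = 11.6

Inverting demand: P = 79 − 2.5Q.
With 3 symmetric Cournot firms, each firm's FOC gives 79 − 10q = 50, so q = 2.9, Q = 3·2.9 = 8.7, and P = 57.25.
Competitive firms price at marginal cost: P = 50, giving Q = 11.6.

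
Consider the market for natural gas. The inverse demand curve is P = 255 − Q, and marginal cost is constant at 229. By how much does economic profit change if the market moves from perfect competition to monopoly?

π rises by 169

Perfect competition: P = MC = 229, so 255 − Q = 229 and Q = 26.
Profit = (229 − 229)·26 = 0.
Monopoly sets MR = MC: 255 − 2Q = 229 ⇒ Q = 13, P = 255 − 13 = 242.
Profit = (242 − 229)·13 = 169.
Change in economic profit: 169 − 0 = 169.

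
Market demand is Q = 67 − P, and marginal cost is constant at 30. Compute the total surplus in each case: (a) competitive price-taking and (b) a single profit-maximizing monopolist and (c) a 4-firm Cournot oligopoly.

Competition: TS = 684.5; Monopoly: TS = 513.375; Cournot: TS = 657.12

Inverting demand: P = 67 − Q.
Under competition P = MC = 30, so Q = (67 − 30)/1 = 37.
CS = ½·(67 − 30)·37 = 684.5; PS = (30 − 30)·37 = 0; TS = 684.5.
Monopoly sets MR = MC: 67 − 2Q = 30 ⇒ Q = 18.5, P = 67 − 18.5 = 48.5.
CS = ½·(67 − 48.5)·18.5 = 171.125; PS = (48.5 − 30)·18.5 = 342.25; TS = 513.375.
Cournot with 4 identical firms: the symmetric best-response condition is 67 − 5q = 30. Each firm produces q = 7.4, total output Q = 29.6, price P = 37.4.
CS = ½·(67 − 37.4)·29.6 = 438.08; PS = (37.4 − 30)·29.6 = 219.04; TS = 657.12.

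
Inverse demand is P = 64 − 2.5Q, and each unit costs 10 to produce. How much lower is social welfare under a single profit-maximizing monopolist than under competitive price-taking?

Social welfare falls by 145.8

Competitive firms price at marginal cost: P = 10, giving Q = 21.6.
CS = ½·(64 − 10)·21.6 = 583.2; PS = (10 − 10)·21.6 = 0; TS = 583.2.
A monopolist chooses Q where MR = MC. MR = 64 − 5Q; setting this equal to 10 gives Q = 10.8 and P = 37.
CS = ½·(64 − 37)·10.8 = 145.8; PS = (37 − 10)·10.8 = 291.6; TS = 437.4.
Change in social welfare: 437.4 − 583.2 = −145.8.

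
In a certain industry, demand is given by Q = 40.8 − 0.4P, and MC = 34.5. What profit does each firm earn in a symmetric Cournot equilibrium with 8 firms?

π_i = 22.5

Inverting demand: P = 102 − 2.5Q.
In a 8-firm Cournot equilibrium, symmetry and the first-order condition give q = (102 − 34.5)/(22.5) = 3. So Q = 24 and P = 42.
Each firm's profit = (42 − 34.5)·3 = 22.5.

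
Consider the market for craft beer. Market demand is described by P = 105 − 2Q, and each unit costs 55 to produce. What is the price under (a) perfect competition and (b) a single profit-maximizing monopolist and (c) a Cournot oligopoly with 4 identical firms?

Competitive firms price at marginal cost: P = 55, giving Q = 25.
A monopolist chooses Q where MR = MC. MR = 105 − 4Q; setting this equal to 55 gives Q = 12.5 and P = 80.
In a 4-firm Cournot equilibrium, symmetry and the first-order condition give q = (105 − 55)/(10) = 5. So Q = 20 and P = 65.

Competition: P = 55; Monopoly: P = 80; Cournot: P = 65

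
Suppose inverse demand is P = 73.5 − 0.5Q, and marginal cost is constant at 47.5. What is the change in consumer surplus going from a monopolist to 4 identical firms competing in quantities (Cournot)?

CS rises by 263.64

A monopolist chooses Q where MR = MC. MR = 73.5 − Q; setting this equal to 47.5 gives Q = 26 and P = 60.5.
CS = ½·(73.5 − 60.5)·26 = 169.
With 4 symmetric Cournot firms, each firm's FOC gives 73.5 − 2.5q = 47.5, so q = 10.4, Q = 4·10.4 = 41.6, and P = 52.7.
CS = ½·(73.5 − 52.7)·41.6 = 432.64.
Change in consumer surplus: 432.64 − 169 = 263.64.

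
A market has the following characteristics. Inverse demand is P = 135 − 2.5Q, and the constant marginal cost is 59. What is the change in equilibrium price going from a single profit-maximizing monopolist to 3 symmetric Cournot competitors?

P falls by 19

The monopolist equates marginal revenue to marginal cost: 135 − 5Q = 59, so Q = 15.2. From demand, P = 97.
With 3 symmetric Cournot firms, each firm's FOC gives 135 − 10q = 59, so q = 7.6, Q = 3·7.6 = 22.8, and P = 78.
Change in equilibrium price: 78 − 97 = −19.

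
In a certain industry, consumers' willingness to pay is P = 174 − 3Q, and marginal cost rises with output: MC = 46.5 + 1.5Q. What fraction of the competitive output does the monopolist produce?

Q_m/Q_c = 0.6

Monopoly sets MR = MC: 174 − 6Q = 46.5 + 1.5Q ⇒ Q = 17, P = 174 − 3·17 = 123.
Under competition P = MC: 174 − 3Q = 46.5 + 1.5Q ⇒ Q = 85/3, P = 89.
Ratio Q_m/Q_c = 17/(85/3) = 0.6.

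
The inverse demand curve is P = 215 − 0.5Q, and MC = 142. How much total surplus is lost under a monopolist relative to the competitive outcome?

Competitive firms price at marginal cost: P = 142, giving Q = 146.
Monopoly sets MR = MC: 215 − Q = 142 ⇒ Q = 73, P = 215 − 0.5·73 = 178.5.
DWL is the triangle between Q = 73 and Q = 146: ½·(146 − 73)·(178.5 − 142) = 1332.25.

DWL = 1332.25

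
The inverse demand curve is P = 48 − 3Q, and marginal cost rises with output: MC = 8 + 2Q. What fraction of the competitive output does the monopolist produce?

Q_m/Q_c = 0.625

A monopolist chooses Q where MR = MC. MR = 48 − 6Q; setting this equal to 8 + 2Q gives Q = 5 and P = 33.
Competitive equilibrium sets price equal to marginal cost: 48 − 3Q = 8 + 2Q, so Q = 8 and P = 24.
Ratio Q_m/Q_c = 5/8 = 0.625.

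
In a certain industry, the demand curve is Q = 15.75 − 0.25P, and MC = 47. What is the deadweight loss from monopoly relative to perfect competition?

Inverting demand: P = 63 − 4Q.
Under competition P = MC = 47, so Q = (63 − 47)/4 = 4.
Monopoly sets MR = MC: 63 − 8Q = 47 ⇒ Q = 2, P = 63 − 4·2 = 55.
DWL is the triangle between Q = 2 and Q = 4: ½·(4 − 2)·(55 − 47) = 8.

DWL = 8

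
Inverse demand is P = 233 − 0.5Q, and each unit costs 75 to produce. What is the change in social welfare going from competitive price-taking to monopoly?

Under competition P = MC = 75, so Q = (233 − 75)/0.5 = 316.
CS = ½·(233 − 75)·316 = 24964; PS = (75 − 75)·316 = 0; TS = 24964.
A monopolist chooses Q where MR = MC. MR = 233 − Q; setting this equal to 75 gives Q = 158 and P = 154.
CS = ½·(233 − 154)·158 = 6241; PS = (154 − 75)·158 = 12482; TS = 18723.
Change in social welfare: 18723 − 24964 = −6241.

Social welfare falls by 6241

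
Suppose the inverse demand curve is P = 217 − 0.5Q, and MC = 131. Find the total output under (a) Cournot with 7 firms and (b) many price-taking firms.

Cournot with 7 identical firms: the symmetric best-response condition is 217 − 4q = 131. Each firm produces q = 21.5, total output Q = 150.5, price P = 141.75.
Under competition P = MC = 131, so Q = (217 − 131)/0.5 = 172.

Cournot: Q = 150.5; Competition: Q = 172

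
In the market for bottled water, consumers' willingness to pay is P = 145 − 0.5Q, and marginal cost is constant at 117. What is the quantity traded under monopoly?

A monopolist chooses Q where MR = MC. MR = 145 − Q; setting this equal to 117 gives Q = 28 and P = 131.

Q = 28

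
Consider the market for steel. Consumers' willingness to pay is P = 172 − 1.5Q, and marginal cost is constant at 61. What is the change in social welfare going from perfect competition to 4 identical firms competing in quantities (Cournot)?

Under competition P = MC = 61, so Q = (172 − 61)/1.5 = 74.
CS = ½·(172 − 61)·74 = 4107; PS = (61 − 61)·74 = 0; TS = 4107.
Cournot with 4 identical firms: the symmetric best-response condition is 172 − 7.5q = 61. Each firm produces q = 14.8, total output Q = 59.2, price P = 83.2.
CS = ½·(172 − 83.2)·59.2 = 2628.48; PS = (83.2 − 61)·59.2 = 1314.24; TS = 3942.72.
Change in social welfare: 3942.72 − 4107 = −164.28.

TS falls by 164.28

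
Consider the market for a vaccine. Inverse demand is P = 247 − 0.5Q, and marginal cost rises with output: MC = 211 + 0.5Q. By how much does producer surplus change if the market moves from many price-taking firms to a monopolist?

Under competition P = MC: 247 − 0.5Q = 211 + 0.5Q ⇒ Q = 36, P = 229.
PS = P·Q − VC(Q) = 229·36 − (211·36 + ½·0.5·36²) = 324.
Monopoly sets MR = MC: 247 − Q = 211 + 0.5Q ⇒ Q = 24, P = 247 − 0.5·24 = 235.
PS = P·Q − VC(Q) = 235·24 − (211·24 + ½·0.5·24²) = 432.
Change in producer surplus: 432 − 324 = 108.

Producer surplus rises by 108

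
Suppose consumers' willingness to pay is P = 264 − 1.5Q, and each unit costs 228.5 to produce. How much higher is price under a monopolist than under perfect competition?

Price rises by 17.75

Competitive firms price at marginal cost: P = 228.5, giving Q = 71/3.
The monopolist equates marginal revenue to marginal cost: 264 − 3Q = 228.5, so Q = 71/6. From demand, P = 246.25.
Change in price: 246.25 − 228.5 = 17.75.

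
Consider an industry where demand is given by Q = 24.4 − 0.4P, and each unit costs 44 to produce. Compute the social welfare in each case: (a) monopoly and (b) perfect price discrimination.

Monopoly: TS = 43.35; Perfect PD: TS = 57.8

Inverting demand: P = 61 − 2.5Q.
The monopolist equates marginal revenue to marginal cost: 61 − 5Q = 44, so Q = 3.4. From demand, P = 52.5.
CS = ½·(61 − 52.5)·3.4 = 14.45; PS = (52.5 − 44)·3.4 = 28.9; TS = 43.35.
Under first-degree price discrimination the firm charges each unit its demand price and produces up to where P = MC, i.e. Q = 6.8. Consumer surplus is zero; producer surplus equals total surplus.
TS = 57.8 (equal to competitive TS).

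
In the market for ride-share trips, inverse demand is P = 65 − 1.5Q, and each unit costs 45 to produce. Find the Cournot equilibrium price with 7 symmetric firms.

P = 47.5

With 7 symmetric Cournot firms, each firm's FOC gives 65 − 12q = 45, so q = 5/3, Q = 7·5/3 = 35/3, and P = 47.5.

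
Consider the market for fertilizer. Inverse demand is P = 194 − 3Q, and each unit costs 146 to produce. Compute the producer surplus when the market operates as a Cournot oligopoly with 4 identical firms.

In a 4-firm Cournot equilibrium, symmetry and the first-order condition give q = (194 − 146)/(15) = 3.2. So Q = 12.8 and P = 155.6.
PS = (155.6 − 146)·12.8 = 122.88.

PS = 122.88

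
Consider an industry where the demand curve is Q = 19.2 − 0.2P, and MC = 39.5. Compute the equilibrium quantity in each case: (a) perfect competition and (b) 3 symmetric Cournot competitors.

Competition: Q = 11.3; Cournot: Q = 8.475

Inverting demand: P = 96 − 5Q.
Perfect competition: P = MC = 39.5, so 96 − 5Q = 39.5 and Q = 11.3.
Cournot with 3 identical firms: the symmetric best-response condition is 96 − 20q = 39.5. Each firm produces q = 2.825, total output Q = 8.475, price P = 53.625.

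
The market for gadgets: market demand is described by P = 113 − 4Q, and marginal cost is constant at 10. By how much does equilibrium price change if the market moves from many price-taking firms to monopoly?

Competitive firms price at marginal cost: P = 10, giving Q = 25.75.
A monopolist chooses Q where MR = MC. MR = 113 − 8Q; setting this equal to 10 gives Q = 12.875 and P = 61.5.
Change in equilibrium price: 61.5 − 10 = 51.5.

Equilibrium price rises by 51.5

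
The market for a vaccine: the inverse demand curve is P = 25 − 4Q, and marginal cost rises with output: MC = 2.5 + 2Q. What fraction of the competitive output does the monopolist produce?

A monopolist chooses Q where MR = MC. MR = 25 − 8Q; setting this equal to 2.5 + 2Q gives Q = 2.25 and P = 16.
Under competition P = MC: 25 − 4Q = 2.5 + 2Q ⇒ Q = 3.75, P = 10.
Ratio Q_m/Q_c = 2.25/3.75 = 0.6.

Q_m/Q_c = 0.6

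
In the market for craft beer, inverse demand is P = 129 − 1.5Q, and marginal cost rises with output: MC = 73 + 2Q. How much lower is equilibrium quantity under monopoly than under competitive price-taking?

Under competition P = MC: 129 − 1.5Q = 73 + 2Q ⇒ Q = 16, P = 105.
The monopolist equates marginal revenue to marginal cost: 129 − 3Q = 73 + 2Q, so Q = 11.2. From demand, P = 112.2.
Change in equilibrium quantity: 11.2 − 16 = −4.8.

Q falls by 4.8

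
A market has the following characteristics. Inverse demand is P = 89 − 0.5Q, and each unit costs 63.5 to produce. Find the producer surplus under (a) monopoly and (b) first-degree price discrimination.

Monopoly: PS = 325.125; Perfect PD: PS = 650.25

Monopoly sets MR = MC: 89 − Q = 63.5 ⇒ Q = 25.5, P = 89 − 0.5·25.5 = 76.25.
PS = (76.25 − 63.5)·25.5 = 325.125.
A perfectly discriminating monopolist sells every unit with P(Q) ≥ MC(Q), so output equals the competitive quantity Q = 51. Each buyer pays their reservation price, so CS = 0 and the firm captures all surplus.
PS = ½·(89 − 63.5)·51 = 650.25.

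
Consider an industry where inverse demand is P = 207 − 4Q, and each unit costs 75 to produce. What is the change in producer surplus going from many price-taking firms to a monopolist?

Competitive firms price at marginal cost: P = 75, giving Q = 33.
PS = (75 − 75)·33 = 0.
Monopoly sets MR = MC: 207 − 8Q = 75 ⇒ Q = 16.5, P = 207 − 4·16.5 = 141.
PS = (141 − 75)·16.5 = 1089.
Change in producer surplus: 1089 − 0 = 1089.

PS rises by 1089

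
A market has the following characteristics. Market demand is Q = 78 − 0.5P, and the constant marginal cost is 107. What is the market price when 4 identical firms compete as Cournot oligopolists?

P = 116.8

Inverting demand: P = 156 − 2Q.
In a 4-firm Cournot equilibrium, symmetry and the first-order condition give q = (156 − 107)/(10) = 4.9. So Q = 19.6 and P = 116.8.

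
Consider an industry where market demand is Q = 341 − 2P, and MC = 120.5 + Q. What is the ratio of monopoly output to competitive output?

Inverting demand: P = 170.5 − 0.5Q.
The monopolist equates marginal revenue to marginal cost: 170.5 − Q = 120.5 + Q, so Q = 25. From demand, P = 158.
Under competition P = MC: 170.5 − 0.5Q = 120.5 + Q ⇒ Q = 100/3, P = 923/6.
Ratio Q_m/Q_c = 25/(100/3) = 0.75.

Q_m/Q_c = 0.75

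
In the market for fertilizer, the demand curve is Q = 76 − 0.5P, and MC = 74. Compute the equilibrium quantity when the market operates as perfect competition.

Q = 39

Inverting demand: P = 152 − 2Q.
Perfect competition: P = MC = 74, so 152 − 2Q = 74 and Q = 39.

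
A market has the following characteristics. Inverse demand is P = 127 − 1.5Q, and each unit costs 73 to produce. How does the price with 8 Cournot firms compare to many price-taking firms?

With 8 symmetric Cournot firms, each firm's FOC gives 127 − 13.5q = 73, so q = 4, Q = 8·4 = 32, and P = 79.
Perfect competition: P = MC = 73, so 127 − 1.5Q = 73 and Q = 36.

Cournot: P = 79; Competition: P = 73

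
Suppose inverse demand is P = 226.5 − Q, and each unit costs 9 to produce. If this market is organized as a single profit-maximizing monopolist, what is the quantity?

Q = 108.75

Monopoly sets MR = MC: 226.5 − 2Q = 9 ⇒ Q = 108.75, P = 226.5 − 108.75 = 117.75.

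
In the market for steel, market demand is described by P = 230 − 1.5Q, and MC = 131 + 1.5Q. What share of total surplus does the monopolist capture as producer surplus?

PS/TS = 0.75

A monopolist chooses Q where MR = MC. MR = 230 − 3Q; setting this equal to 131 + 1.5Q gives Q = 22 and P = 197.
CS = ½·(230 − 197)·22 = 363.
PS = P·Q − VC(Q) = 197·22 − (131·22 + ½·1.5·22²) = 1089.
Share captured = PS/TS = 1089/1452 = 0.75.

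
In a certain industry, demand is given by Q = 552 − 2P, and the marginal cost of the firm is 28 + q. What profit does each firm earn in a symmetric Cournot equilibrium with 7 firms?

π_i = 2460.16

Inverting demand: P = 276 − 0.5Q.
With 7 symmetric Cournot firms, each firm's FOC gives 276 − 4q = 28 + q, so q = 49.6, Q = 7·49.6 = 347.2, and P = 102.4.
Each firm's profit = 102.4·49.6 − (28·49.6 + ½·1·49.6²) = 2460.16.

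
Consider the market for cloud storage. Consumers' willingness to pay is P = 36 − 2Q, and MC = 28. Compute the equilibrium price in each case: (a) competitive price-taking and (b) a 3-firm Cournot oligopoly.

Under competition P = MC = 28, so Q = (36 − 28)/2 = 4.
In a 3-firm Cournot equilibrium, symmetry and the first-order condition give q = (36 − 28)/(8) = 1. So Q = 3 and P = 30.

Competition: P = 28; Cournot: P = 30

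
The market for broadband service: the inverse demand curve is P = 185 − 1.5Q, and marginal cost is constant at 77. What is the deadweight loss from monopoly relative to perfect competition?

DWL = 972

Perfect competition: P = MC = 77, so 185 − 1.5Q = 77 and Q = 72.
A monopolist chooses Q where MR = MC. MR = 185 − 3Q; setting this equal to 77 gives Q = 36 and P = 131.
DWL is the triangle between Q = 36 and Q = 72: ½·(72 − 36)·(131 − 77) = 972.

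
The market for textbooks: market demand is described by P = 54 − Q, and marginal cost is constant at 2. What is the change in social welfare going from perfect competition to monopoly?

Competitive firms price at marginal cost: P = 2, giving Q = 52.
CS = ½·(54 − 2)·52 = 1352; PS = (2 − 2)·52 = 0; TS = 1352.
A monopolist chooses Q where MR = MC. MR = 54 − 2Q; setting this equal to 2 gives Q = 26 and P = 28.
CS = ½·(54 − 28)·26 = 338; PS = (28 − 2)·26 = 676; TS = 1014.
Change in social welfare: 1014 − 1352 = −338.

Social welfare falls by 338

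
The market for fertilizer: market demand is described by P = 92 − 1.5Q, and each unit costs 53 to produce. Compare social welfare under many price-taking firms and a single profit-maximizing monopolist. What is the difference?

Perfect competition: P = MC = 53, so 92 − 1.5Q = 53 and Q = 26.
CS = ½·(92 − 53)·26 = 507; PS = (53 − 53)·26 = 0; TS = 507.
Monopoly sets MR = MC: 92 − 3Q = 53 ⇒ Q = 13, P = 92 − 1.5·13 = 72.5.
CS = ½·(92 − 72.5)·13 = 126.75; PS = (72.5 − 53)·13 = 253.5; TS = 380.25.
Change in social welfare: 380.25 − 507 = −126.75.

TS falls by 126.75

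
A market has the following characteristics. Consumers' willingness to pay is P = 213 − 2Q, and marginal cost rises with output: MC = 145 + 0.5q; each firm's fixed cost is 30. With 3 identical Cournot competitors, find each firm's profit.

With 3 symmetric Cournot firms, each firm's FOC gives 213 − 8q = 145 + 0.5q, so q = 8, Q = 3·8 = 24, and P = 165.
Each firm's profit = 165·8 − (145·8 + ½·0.5·8²) − 30 = 114.

π_i = 114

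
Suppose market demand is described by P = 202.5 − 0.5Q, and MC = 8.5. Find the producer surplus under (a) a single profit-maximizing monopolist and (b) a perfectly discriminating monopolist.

The monopolist equates marginal revenue to marginal cost: 202.5 − Q = 8.5, so Q = 194. From demand, P = 105.5.
PS = (105.5 − 8.5)·194 = 18818.
With perfect price discrimination, output is the efficient level Q = 388 (where demand meets MC), but every buyer pays their willingness to pay: CS = 0 and PS = total surplus.
PS = ½·(202.5 − 8.5)·388 = 37636.

Monopoly: PS = 18818; Perfect PD: PS = 37636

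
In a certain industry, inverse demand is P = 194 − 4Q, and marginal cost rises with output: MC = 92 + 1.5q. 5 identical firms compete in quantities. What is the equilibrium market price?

In a 5-firm Cournot equilibrium, symmetry and the first-order condition give q = (194 − 92)/(25.5) = 4. So Q = 20 and P = 114.

P = 114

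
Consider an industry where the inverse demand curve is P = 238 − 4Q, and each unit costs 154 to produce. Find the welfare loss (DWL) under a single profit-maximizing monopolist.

DWL = 220.5

Under competition P = MC = 154, so Q = (238 − 154)/4 = 21.
The monopolist equates marginal revenue to marginal cost: 238 − 8Q = 154, so Q = 10.5. From demand, P = 196.
DWL is the triangle between Q = 10.5 and Q = 21: ½·(21 − 10.5)·(196 − 154) = 220.5.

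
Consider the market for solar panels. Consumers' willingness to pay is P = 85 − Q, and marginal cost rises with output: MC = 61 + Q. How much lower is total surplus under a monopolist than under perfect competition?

Competitive equilibrium sets price equal to marginal cost: 85 − Q = 61 + Q, so Q = 12 and P = 73.
CS = ½·(85 − 73)·12 = 72; PS = (73·12 − 61·12 − ½·1·12²) = 72; TS = 144.
A monopolist chooses Q where MR = MC. MR = 85 − 2Q; setting this equal to 61 + Q gives Q = 8 and P = 77.
CS = ½·(85 − 77)·8 = 32; PS = (77·8 − 61·8 − ½·1·8²) = 96; TS = 128.
Change in total surplus: 128 − 144 = −16.

Total surplus falls by 16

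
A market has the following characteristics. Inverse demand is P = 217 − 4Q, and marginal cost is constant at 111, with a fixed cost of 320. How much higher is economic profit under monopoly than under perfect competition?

Under competition P = MC = 111, so Q = (217 − 111)/4 = 26.5.
Profit = (111 − 111)·26.5 − 320 = −320.
A monopolist chooses Q where MR = MC. MR = 217 − 8Q; setting this equal to 111 gives Q = 13.25 and P = 164.
Profit = (164 − 111)·13.25 − 320 = 382.25.
Change in economic profit: 382.25 − −320 = 702.25.

π rises by 702.25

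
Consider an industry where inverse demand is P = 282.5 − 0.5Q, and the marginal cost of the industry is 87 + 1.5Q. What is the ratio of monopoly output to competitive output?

Q_m/Q_c = 0.8

Monopoly sets MR = MC: 282.5 − Q = 87 + 1.5Q ⇒ Q = 78.2, P = 282.5 − 0.5·78.2 = 243.4.
Competitive equilibrium sets price equal to marginal cost: 282.5 − 0.5Q = 87 + 1.5Q, so Q = 97.75 and P = 233.625.
Ratio Q_m/Q_c = 78.2/97.75 = 0.8.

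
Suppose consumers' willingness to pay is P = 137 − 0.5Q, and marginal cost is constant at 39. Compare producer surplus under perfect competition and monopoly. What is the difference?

Perfect competition: P = MC = 39, so 137 − 0.5Q = 39 and Q = 196.
PS = (39 − 39)·196 = 0.
The monopolist equates marginal revenue to marginal cost: 137 − Q = 39, so Q = 98. From demand, P = 88.
PS = (88 − 39)·98 = 4802.
Change in producer surplus: 4802 − 0 = 4802.

Producer surplus rises by 4802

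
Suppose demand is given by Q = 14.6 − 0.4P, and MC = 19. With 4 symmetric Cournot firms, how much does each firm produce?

Inverting demand: P = 36.5 − 2.5Q.
Cournot with 4 identical firms: the symmetric best-response condition is 36.5 − 12.5q = 19. Each firm produces q = 1.4, total output Q = 5.6, price P = 22.5.

q_i = 1.4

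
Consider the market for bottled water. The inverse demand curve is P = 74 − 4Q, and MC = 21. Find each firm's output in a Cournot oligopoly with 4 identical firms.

Cournot with 4 identical firms: the symmetric best-response condition is 74 − 20q = 21. Each firm produces q = 2.65, total output Q = 10.6, price P = 31.6.

q_i = 2.65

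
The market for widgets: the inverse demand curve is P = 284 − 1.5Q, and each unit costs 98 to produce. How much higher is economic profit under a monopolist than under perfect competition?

Economic profit rises by 5766

Perfect competition: P = MC = 98, so 284 − 1.5Q = 98 and Q = 124.
Profit = (98 − 98)·124 = 0.
Monopoly sets MR = MC: 284 − 3Q = 98 ⇒ Q = 62, P = 284 − 1.5·62 = 191.
Profit = (191 − 98)·62 = 5766.
Change in economic profit: 5766 − 0 = 5766.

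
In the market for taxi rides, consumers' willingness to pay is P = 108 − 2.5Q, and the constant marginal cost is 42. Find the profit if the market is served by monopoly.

Monopoly sets MR = MC: 108 − 5Q = 42 ⇒ Q = 13.2, P = 108 − 2.5·13.2 = 75.
Profit = (75 − 42)·13.2 = 435.6.

Profit = 435.6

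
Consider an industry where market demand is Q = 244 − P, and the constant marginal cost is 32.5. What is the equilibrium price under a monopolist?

P = 138.25

Inverting demand: P = 244 − Q.
A monopolist chooses Q where MR = MC. MR = 244 − 2Q; setting this equal to 32.5 gives Q = 105.75 and P = 138.25.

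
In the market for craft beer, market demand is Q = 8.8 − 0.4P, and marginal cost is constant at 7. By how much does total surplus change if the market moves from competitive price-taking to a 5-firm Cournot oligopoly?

Inverting demand: P = 22 − 2.5Q.
Competitive firms price at marginal cost: P = 7, giving Q = 6.
CS = ½·(22 − 7)·6 = 45; PS = (7 − 7)·6 = 0; TS = 45.
With 5 symmetric Cournot firms, each firm's FOC gives 22 − 15q = 7, so q = 1, Q = 5·1 = 5, and P = 9.5.
CS = ½·(22 − 9.5)·5 = 31.25; PS = (9.5 − 7)·5 = 12.5; TS = 43.75.
Change in total surplus: 43.75 − 45 = −1.25.

Total surplus falls by 1.25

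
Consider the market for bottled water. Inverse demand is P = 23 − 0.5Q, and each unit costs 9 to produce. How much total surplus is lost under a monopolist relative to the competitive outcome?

Under competition P = MC = 9, so Q = (23 − 9)/0.5 = 28.
The monopolist equates marginal revenue to marginal cost: 23 − Q = 9, so Q = 14. From demand, P = 16.
DWL is the triangle between Q = 14 and Q = 28: ½·(28 − 14)·(16 − 9) = 49.

DWL = 49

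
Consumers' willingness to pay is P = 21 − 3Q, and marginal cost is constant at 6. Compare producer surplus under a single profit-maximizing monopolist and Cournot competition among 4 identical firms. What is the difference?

PS falls by 6.75

The monopolist equates marginal revenue to marginal cost: 21 − 6Q = 6, so Q = 2.5. From demand, P = 13.5.
PS = (13.5 − 6)·2.5 = 18.75.
Cournot with 4 identical firms: the symmetric best-response condition is 21 − 15q = 6. Each firm produces q = 1, total output Q = 4, price P = 9.
PS = (9 − 6)·4 = 12.
Change in producer surplus: 12 − 18.75 = −6.75.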